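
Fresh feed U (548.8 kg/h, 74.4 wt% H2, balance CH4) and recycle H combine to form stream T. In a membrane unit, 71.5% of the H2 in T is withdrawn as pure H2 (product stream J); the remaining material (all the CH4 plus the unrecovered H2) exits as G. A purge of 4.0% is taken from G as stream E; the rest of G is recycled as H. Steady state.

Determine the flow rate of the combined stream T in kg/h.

CH4 enters only via U and leaves only via the purge: 548.8×0.256 = 0.040×(CH4 in G), and the membrane unit passes all CH4, so CH4 in T = CH4 in G = 3512.3 kg/h.
H2 in T: m_A = 548.8×0.744 + (1−0.040)·(1−0.715)·m_A, so m_A = 408.31/0.7264 = 562.1 kg/h.
T = 562.1 + 3512.3 = 4074.4 kg/h.

4074 kg/h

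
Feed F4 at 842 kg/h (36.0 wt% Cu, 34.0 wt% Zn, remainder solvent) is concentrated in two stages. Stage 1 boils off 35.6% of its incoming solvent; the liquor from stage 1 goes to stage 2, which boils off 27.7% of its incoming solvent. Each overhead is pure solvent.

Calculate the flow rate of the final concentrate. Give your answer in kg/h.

707 kg/h

solvent in feed = 842×0.300 = 252.6 kg/h.
After stage 1: solvent left = (1−0.356)×252.6 = 162.67; stream total = 752.07 kg/h.
After stage 2: solvent left = (1−0.277)×162.67 = 117.61; final concentrate = 707.01 kg/h.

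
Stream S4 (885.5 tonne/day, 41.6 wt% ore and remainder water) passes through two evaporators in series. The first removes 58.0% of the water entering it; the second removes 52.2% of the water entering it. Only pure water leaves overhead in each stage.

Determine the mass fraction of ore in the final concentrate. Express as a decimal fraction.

water in feed = 885.5×0.584 = 517.13 tonne/day.
After stage 1: water left = (1−0.580)×517.13 = 217.2; stream total = 585.56 tonne/day.
After stage 2: water left = (1−0.522)×217.2 = 103.82; final concentrate = 472.19 tonne/day.
ore fraction = 368.37/472.19 = 0.780.

0.780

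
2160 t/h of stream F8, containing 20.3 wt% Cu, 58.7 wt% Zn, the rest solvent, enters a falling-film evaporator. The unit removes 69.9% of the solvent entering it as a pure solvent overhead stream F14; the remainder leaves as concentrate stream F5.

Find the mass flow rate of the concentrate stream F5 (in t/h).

1843 t/h

solvent entering = 2160×0.210 = 453.6 t/h; overhead removed = 0.699×453.6 = 317.07 t/h.
Concentrate = 2160 − 317.07 = 1842.9 t/h.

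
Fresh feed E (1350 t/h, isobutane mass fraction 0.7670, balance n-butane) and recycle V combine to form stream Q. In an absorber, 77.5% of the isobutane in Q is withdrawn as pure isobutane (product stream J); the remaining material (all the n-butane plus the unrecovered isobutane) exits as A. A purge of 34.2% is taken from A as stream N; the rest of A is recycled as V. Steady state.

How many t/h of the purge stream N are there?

n-butane enters only via E and leaves only via the purge: 1350×0.233 = 0.342×(n-butane in A), and the absorber passes all n-butane, so n-butane in Q = n-butane in A = 919.74 t/h.
isobutane in Q: m_A = 1350×0.767 + (1−0.342)·(1−0.775)·m_A, so m_A = 1035.5/0.8519 = 1215.4 t/h.
A = (1−0.775)×1215.4 + 919.74 = 1193.2 t/h.
Purge N = 0.342×1193.2 = 408.07 t/h.

408.1 t/h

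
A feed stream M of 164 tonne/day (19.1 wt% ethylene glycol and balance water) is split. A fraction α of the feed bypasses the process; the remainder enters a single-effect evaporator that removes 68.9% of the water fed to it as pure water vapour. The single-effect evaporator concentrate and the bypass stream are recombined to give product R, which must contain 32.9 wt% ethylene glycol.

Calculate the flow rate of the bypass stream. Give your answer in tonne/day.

40.59 tonne/day

All 164×0.191 = 31.324 tonne/day of ethylene glycol reaches R, so R = 31.324/0.329 = 95.21 tonne/day and vapour = 68.79 tonne/day.
The evaporator receives (1−α)·164 of feed at 0.809 water and removes 0.689 of that water:
0.689×0.809×(1−α)×164 = 68.79
(1−α) = 68.79/91.414 = 0.7525;  α = 0.2475.
Bypass flow = 0.2475×164 = 40.587 tonne/day.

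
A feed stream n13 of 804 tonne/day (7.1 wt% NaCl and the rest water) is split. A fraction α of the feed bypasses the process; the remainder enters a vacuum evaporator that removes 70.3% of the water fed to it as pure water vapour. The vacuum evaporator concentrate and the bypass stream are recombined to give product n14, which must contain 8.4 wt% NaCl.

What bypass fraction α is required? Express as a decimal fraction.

0.763

All 804×0.071 = 57.084 tonne/day of NaCl reaches n14, so n14 = 57.084/0.084 = 679.57 tonne/day and vapour = 124.43 tonne/day.
The evaporator receives (1−α)·804 of feed at 0.929 water and removes 0.703 of that water:
0.703×0.929×(1−α)×804 = 124.43
(1−α) = 124.43/525.08 = 0.2370;  α = 0.7630.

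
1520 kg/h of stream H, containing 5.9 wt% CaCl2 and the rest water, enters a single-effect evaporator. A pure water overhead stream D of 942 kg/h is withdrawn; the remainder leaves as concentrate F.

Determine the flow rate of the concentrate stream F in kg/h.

578 kg/h

Concentrate = 1520 − 942 = 578 kg/h.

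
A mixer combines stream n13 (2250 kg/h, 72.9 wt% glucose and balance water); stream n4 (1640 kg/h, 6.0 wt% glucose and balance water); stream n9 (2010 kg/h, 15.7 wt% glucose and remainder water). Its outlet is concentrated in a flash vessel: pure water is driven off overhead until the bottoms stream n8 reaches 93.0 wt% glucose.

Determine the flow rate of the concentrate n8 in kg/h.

2209 kg/h

glucose entering = 2250×0.729 + 1640×0.060 + 2010×0.157 = 2054.2 kg/h.
All glucose reports to n8, so n8 = 2054.2/0.930 = 2208.8 kg/h.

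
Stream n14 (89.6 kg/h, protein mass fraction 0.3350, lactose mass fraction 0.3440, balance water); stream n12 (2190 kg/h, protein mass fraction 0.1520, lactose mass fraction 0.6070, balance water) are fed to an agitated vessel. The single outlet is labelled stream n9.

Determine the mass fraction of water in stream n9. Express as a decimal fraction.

0.2441

Total flow out = 89.6 + 2190 = 2279.6 kg/h.
water in = 89.6×0.321 + 2190×0.241 = 556.55 kg/h.
water mass fraction in n9 = 556.55/2279.6 = 0.2441.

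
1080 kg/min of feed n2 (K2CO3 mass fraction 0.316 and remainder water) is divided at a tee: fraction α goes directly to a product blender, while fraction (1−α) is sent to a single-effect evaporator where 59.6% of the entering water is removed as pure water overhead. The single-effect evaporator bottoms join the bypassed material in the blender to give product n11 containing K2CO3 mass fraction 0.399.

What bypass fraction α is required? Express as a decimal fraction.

0.490

All 1080×0.316 = 341.28 kg/min of K2CO3 reaches n11, so n11 = 341.28/0.399 = 855.34 kg/min and vapour = 224.66 kg/min.
The evaporator receives (1−α)·1080 of feed at 0.684 water and removes 0.596 of that water:
0.596×0.684×(1−α)×1080 = 224.66
(1−α) = 224.66/440.28 = 0.5103;  α = 0.4897.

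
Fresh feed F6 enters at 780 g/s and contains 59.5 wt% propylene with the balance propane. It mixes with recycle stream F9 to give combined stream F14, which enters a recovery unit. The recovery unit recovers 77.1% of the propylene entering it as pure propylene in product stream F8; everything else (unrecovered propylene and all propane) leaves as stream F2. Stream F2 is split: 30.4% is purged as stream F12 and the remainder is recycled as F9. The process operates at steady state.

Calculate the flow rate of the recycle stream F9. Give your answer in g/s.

propane enters only via F6 and leaves only via the purge: 780×0.405 = 0.304×(propane in F2), and the recovery unit passes all propane, so propane in F14 = propane in F2 = 1039.1 g/s.
propylene in F14: m_A = 780×0.595 + (1−0.304)·(1−0.771)·m_A, so m_A = 464.1/0.8406 = 552.1 g/s.
F2 = (1−0.771)×552.1 + 1039.1 = 1165.6 g/s.
Recycle F9 = (1−0.304)×1165.6 = 811.24 g/s.

811.2 g/s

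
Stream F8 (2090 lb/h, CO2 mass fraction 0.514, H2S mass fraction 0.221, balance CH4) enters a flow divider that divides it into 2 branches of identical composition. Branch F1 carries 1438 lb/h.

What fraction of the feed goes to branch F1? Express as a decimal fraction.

Fraction to F1 = 1438/2090 = 0.6880.

0.688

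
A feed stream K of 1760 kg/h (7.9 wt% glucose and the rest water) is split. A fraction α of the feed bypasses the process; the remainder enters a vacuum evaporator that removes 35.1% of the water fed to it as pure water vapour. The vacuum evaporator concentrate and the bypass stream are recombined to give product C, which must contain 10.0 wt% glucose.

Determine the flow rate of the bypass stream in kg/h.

All 1760×0.079 = 139.04 kg/h of glucose reaches C, so C = 139.04/0.100 = 1390.4 kg/h and vapour = 369.6 kg/h.
The evaporator receives (1−α)·1760 of feed at 0.921 water and removes 0.351 of that water:
0.351×0.921×(1−α)×1760 = 369.6
(1−α) = 369.6/568.96 = 0.6496;  α = 0.3504.
Bypass flow = 0.3504×1760 = 616.69 kg/h.

616.7 kg/h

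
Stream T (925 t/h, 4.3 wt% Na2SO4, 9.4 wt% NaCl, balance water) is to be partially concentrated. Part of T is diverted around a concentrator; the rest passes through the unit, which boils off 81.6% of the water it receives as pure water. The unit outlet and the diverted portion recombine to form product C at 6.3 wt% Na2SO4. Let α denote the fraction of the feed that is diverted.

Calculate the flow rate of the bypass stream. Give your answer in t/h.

All 925×0.043 = 39.775 t/h of Na2SO4 reaches C, so C = 39.775/0.063 = 631.35 t/h and vapour = 293.65 t/h.
The evaporator receives (1−α)·925 of feed at 0.863 water and removes 0.816 of that water:
0.816×0.863×(1−α)×925 = 293.65
(1−α) = 293.65/651.39 = 0.4508;  α = 0.5492.
Bypass flow = 0.5492×925 = 508.01 t/h.

508 t/h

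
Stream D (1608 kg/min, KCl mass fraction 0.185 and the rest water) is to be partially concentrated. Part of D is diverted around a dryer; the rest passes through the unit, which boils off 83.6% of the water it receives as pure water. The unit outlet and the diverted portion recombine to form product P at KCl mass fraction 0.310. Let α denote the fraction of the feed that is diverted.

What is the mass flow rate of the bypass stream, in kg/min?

656.4 kg/min

All 1608×0.185 = 297.48 kg/min of KCl reaches P, so P = 297.48/0.310 = 959.61 kg/min and vapour = 648.39 kg/min.
The evaporator receives (1−α)·1608 of feed at 0.815 water and removes 0.836 of that water:
0.836×0.815×(1−α)×1608 = 648.39
(1−α) = 648.39/1095.6 = 0.5918;  α = 0.4082.
Bypass flow = 0.4082×1608 = 656.36 kg/min.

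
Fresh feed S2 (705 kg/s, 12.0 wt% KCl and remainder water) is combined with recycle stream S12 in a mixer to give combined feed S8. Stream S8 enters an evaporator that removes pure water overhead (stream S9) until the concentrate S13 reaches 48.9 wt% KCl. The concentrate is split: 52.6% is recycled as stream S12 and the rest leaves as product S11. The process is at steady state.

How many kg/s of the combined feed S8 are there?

Overall KCl balance (none leaves overhead): KCl in fresh feed = KCl in product, i.e. 705×0.120 = (1−0.526)·S13·0.489.
S13 = 84.6/(0.489×0.474) = 364.99 kg/s.
Recycle S12 = 0.526×364.99 = 191.99 kg/s.
Combined feed S8 = 705 + 191.99 = 896.99 kg/s.

897 kg/s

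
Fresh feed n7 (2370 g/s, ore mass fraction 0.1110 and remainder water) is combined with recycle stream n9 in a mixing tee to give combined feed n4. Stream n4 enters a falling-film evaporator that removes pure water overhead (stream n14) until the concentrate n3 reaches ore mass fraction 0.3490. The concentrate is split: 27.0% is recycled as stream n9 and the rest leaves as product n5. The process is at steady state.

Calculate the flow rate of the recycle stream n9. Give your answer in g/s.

Overall ore balance (none leaves overhead): ore in fresh feed = ore in product, i.e. 2370×0.111 = (1−0.270)·n3·0.349.
n3 = 263.07/(0.349×0.730) = 1032.6 g/s.
Recycle n9 = 0.270×1032.6 = 278.8 g/s.

278.8 g/s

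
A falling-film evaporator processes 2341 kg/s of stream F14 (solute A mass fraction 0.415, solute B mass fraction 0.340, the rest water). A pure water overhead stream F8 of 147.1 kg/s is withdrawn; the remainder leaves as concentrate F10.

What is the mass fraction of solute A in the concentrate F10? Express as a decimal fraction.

solute A is not removed: 2341×0.415 = 971.51 kg/s of solute A enters F10.
Concentrate = 2341 − 147.1 = 2193.9 kg/s.
Mass fraction = 971.51/2193.9 = 0.443.

0.443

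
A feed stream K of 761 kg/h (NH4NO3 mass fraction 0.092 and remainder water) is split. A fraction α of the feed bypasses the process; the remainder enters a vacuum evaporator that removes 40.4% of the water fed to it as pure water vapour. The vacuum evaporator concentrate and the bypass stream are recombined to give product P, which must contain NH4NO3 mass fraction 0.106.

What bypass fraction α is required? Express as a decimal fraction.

All 761×0.092 = 70.012 kg/h of NH4NO3 reaches P, so P = 70.012/0.106 = 660.49 kg/h and vapour = 100.51 kg/h.
The evaporator receives (1−α)·761 of feed at 0.908 water and removes 0.404 of that water:
0.404×0.908×(1−α)×761 = 100.51
(1−α) = 100.51/279.16 = 0.3600;  α = 0.6400.

0.640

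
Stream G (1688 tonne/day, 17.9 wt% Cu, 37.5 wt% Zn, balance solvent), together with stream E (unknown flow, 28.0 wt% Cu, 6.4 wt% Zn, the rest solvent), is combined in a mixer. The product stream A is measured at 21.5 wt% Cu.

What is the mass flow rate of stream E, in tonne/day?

934.9 tonne/day

Let E be the unknown flow. Total out = 1688 + E.
Cu balance: 302.15 + 0.280·E = 0.215·(1688 + E)
(0.280 − 0.215)·E = 0.215×1688 − 302.15 = 60.768
E = 60.768 / 0.065 = 934.89 tonne/day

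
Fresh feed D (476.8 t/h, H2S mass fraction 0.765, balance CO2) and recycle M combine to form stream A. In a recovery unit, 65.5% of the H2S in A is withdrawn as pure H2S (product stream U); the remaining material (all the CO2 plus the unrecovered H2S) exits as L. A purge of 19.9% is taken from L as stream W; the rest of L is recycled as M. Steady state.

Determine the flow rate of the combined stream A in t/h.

CO2 enters only via D and leaves only via the purge: 476.8×0.235 = 0.199×(CO2 in L), and the recovery unit passes all CO2, so CO2 in A = CO2 in L = 563.06 t/h.
H2S in A: m_A = 476.8×0.765 + (1−0.199)·(1−0.655)·m_A, so m_A = 364.75/0.7237 = 504.04 t/h.
A = 504.04 + 563.06 = 1067.1 t/h.

1067 t/h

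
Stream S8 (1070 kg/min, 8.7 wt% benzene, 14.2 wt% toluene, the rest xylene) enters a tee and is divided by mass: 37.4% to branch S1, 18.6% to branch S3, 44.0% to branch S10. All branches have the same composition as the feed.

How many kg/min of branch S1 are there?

400.2 kg/min

Branch S1 flow = 0.374×1070 = 400.18 kg/min.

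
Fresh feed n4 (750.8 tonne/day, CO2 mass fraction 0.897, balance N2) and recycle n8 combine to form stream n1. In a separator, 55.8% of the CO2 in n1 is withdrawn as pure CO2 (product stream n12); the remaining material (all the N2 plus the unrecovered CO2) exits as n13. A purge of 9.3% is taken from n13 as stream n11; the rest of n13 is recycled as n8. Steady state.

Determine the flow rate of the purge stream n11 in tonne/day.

N2 enters only via n4 and leaves only via the purge: 750.8×0.103 = 0.093×(N2 in n13), and the separator passes all N2, so N2 in n1 = N2 in n13 = 831.53 tonne/day.
CO2 in n1: m_A = 750.8×0.897 + (1−0.093)·(1−0.558)·m_A, so m_A = 673.47/0.5991 = 1124.1 tonne/day.
n13 = (1−0.558)×1124.1 + 831.53 = 1328.4 tonne/day.
Purge n11 = 0.093×1328.4 = 123.54 tonne/day.

123.5 tonne/day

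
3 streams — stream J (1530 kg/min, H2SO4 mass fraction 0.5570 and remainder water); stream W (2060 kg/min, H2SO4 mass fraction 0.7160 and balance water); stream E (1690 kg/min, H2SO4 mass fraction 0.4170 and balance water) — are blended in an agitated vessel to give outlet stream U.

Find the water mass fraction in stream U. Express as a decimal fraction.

Total flow out = 1530 + 2060 + 1690 = 5280 kg/min.
water in = 1530×0.443 + 2060×0.284 + 1690×0.583 = 2248.1 kg/min.
water mass fraction in U = 2248.1/5280 = 0.4258.

0.4258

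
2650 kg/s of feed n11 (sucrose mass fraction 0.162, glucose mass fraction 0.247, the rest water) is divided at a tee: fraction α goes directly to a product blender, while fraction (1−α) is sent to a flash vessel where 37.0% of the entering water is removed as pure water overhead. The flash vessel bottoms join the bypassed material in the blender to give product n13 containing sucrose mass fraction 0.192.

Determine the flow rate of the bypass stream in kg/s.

All 2650×0.162 = 429.3 kg/s of sucrose reaches n13, so n13 = 429.3/0.192 = 2235.9 kg/s and vapour = 414.06 kg/s.
The evaporator receives (1−α)·2650 of feed at 0.591 water and removes 0.370 of that water:
0.370×0.591×(1−α)×2650 = 414.06
(1−α) = 414.06/579.48 = 0.7145;  α = 0.2855.
Bypass flow = 0.2855×2650 = 756.45 kg/s.

756.5 kg/s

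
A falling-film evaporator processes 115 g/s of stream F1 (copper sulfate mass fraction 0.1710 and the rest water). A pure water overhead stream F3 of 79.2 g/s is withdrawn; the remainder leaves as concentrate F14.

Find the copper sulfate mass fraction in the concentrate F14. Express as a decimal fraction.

copper sulfate is not removed: 115×0.171 = 19.665 g/s of copper sulfate enters F14.
Concentrate = 115 − 79.2 = 35.8 g/s.
Mass fraction = 19.665/35.8 = 0.5493.

0.5493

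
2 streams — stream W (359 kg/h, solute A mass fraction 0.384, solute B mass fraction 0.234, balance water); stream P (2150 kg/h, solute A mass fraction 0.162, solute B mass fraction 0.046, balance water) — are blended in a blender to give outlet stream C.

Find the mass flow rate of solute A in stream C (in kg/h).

486.2 kg/h

solute A out = solute A in = 359×0.384 + 2150×0.162 = 486.16 kg/h.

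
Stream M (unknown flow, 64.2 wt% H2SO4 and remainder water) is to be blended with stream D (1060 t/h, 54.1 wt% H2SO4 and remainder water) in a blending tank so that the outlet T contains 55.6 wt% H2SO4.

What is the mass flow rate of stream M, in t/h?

Let M be the unknown flow. Total out = 1060 + M.
H2SO4 balance: 573.46 + 0.642·M = 0.556·(1060 + M)
(0.642 − 0.556)·M = 0.556×1060 − 573.46 = 15.9
M = 15.9 / 0.086 = 184.88 t/h

184.9 t/h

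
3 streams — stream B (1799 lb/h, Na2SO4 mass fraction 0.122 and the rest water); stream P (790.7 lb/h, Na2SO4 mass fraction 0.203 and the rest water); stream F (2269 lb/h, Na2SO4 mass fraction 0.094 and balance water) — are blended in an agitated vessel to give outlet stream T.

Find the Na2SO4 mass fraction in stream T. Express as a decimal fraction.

0.122

Total flow out = 1799 + 790.7 + 2269 = 4858.7 lb/h.
Na2SO4 in = 1799×0.122 + 790.7×0.203 + 2269×0.094 = 593.28 lb/h.
Na2SO4 mass fraction in T = 593.28/4858.7 = 0.122.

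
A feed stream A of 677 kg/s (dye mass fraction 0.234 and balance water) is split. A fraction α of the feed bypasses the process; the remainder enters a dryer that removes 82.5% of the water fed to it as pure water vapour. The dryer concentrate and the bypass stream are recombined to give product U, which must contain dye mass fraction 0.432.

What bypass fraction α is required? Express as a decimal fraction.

All 677×0.234 = 158.42 kg/s of dye reaches U, so U = 158.42/0.432 = 366.71 kg/s and vapour = 310.29 kg/s.
The evaporator receives (1−α)·677 of feed at 0.766 water and removes 0.825 of that water:
0.825×0.766×(1−α)×677 = 310.29
(1−α) = 310.29/427.83 = 0.7253;  α = 0.2747.

0.275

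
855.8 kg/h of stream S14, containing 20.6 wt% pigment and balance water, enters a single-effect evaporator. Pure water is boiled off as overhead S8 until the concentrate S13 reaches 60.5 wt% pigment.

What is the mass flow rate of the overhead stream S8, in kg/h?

564.4 kg/h

pigment is conserved: 855.8×0.206 = 176.29 kg/h all reports to the concentrate.
Concentrate = 176.29/(target fraction) = 291.4 kg/h.
Overhead = 855.8 − 291.4 = 564.4 kg/h.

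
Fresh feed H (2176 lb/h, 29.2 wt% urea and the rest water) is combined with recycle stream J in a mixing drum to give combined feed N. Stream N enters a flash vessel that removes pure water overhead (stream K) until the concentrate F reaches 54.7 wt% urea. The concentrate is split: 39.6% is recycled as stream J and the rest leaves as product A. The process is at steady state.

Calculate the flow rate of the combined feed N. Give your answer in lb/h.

Overall urea balance (none leaves overhead): urea in fresh feed = urea in product, i.e. 2176×0.292 = (1−0.396)·F·0.547.
F = 635.39/(0.547×0.604) = 1923.2 lb/h.
Recycle J = 0.396×1923.2 = 761.57 lb/h.
Combined feed N = 2176 + 761.57 = 2937.6 lb/h.

2938 lb/h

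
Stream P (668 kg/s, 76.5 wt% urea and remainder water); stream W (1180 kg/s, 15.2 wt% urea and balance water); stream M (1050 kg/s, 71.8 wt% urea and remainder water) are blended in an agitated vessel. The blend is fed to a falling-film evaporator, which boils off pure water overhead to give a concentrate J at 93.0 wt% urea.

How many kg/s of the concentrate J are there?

urea entering = 668×0.765 + 1180×0.152 + 1050×0.718 = 1444.3 kg/s.
All urea reports to J, so J = 1444.3/0.930 = 1553 kg/s.

1553 kg/s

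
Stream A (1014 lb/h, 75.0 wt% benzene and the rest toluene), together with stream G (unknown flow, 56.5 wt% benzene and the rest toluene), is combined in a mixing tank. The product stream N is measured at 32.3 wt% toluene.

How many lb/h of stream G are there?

660.9 lb/h

Let G be the unknown flow. Total out = 1014 + G.
toluene balance: 253.5 + 0.435·G = 0.323·(1014 + G)
(0.435 − 0.323)·G = 0.323×1014 − 253.5 = 74.022
G = 74.022 / 0.112 = 660.91 lb/h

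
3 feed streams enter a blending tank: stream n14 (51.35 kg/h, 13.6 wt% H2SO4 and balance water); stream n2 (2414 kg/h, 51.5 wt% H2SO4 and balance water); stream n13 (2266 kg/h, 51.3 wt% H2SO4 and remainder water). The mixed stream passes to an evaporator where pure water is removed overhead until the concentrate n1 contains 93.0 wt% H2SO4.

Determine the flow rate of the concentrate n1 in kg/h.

2594 kg/h

H2SO4 entering = 51.35×0.136 + 2414×0.515 + 2266×0.513 = 2412.7 kg/h.
All H2SO4 reports to n1, so n1 = 2412.7/0.930 = 2594.2 kg/h.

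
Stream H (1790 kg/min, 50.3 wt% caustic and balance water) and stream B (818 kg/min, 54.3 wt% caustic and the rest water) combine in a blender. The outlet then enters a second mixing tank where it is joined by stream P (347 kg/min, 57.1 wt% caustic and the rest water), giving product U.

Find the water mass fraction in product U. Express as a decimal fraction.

Overall, product flow = 2955 kg/min.
water in = 1790×0.497 + 818×0.457 + 347×0.429 = 1412.3 kg/min.
water fraction in U = 0.478.

0.478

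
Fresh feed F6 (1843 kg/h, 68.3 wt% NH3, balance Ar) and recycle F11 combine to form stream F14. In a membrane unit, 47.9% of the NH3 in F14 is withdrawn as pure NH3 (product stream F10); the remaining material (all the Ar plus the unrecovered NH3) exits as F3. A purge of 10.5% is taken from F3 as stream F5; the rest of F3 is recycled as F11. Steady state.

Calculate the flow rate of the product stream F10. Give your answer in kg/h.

1130 kg/h

NH3 in F14: m_A = 1843×0.683 + (1−0.105)·(1−0.479)·m_A, so m_A = 1258.8/0.5337 = 2358.5 kg/h.
Product F10 = 0.479×2358.5 = 1129.7 kg/h.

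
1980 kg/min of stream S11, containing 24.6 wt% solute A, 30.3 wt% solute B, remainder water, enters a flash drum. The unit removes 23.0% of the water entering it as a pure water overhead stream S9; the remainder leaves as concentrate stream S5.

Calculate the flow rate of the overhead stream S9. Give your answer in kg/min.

water entering = 1980×0.451 = 892.98 kg/min; overhead removed = 0.230×892.98 = 205.39 kg/min.

205.4 kg/min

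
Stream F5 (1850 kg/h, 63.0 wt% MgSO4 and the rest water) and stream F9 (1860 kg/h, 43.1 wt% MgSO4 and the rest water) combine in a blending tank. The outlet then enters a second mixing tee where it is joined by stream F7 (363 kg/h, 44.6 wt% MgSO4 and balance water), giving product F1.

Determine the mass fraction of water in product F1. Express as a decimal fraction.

0.477

Overall, product flow = 4073 kg/h.
water in = 1850×0.370 + 1860×0.569 + 363×0.554 = 1943.9 kg/h.
water fraction in F1 = 0.477.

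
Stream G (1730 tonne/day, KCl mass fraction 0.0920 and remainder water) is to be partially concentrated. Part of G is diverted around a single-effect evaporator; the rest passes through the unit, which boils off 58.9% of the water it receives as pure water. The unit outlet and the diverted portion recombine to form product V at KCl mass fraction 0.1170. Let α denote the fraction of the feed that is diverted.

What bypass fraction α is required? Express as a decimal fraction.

0.600

All 1730×0.092 = 159.16 tonne/day of KCl reaches V, so V = 159.16/0.117 = 1360.3 tonne/day and vapour = 369.66 tonne/day.
The evaporator receives (1−α)·1730 of feed at 0.908 water and removes 0.589 of that water:
0.589×0.908×(1−α)×1730 = 369.66
(1−α) = 369.66/925.22 = 0.3995;  α = 0.6005.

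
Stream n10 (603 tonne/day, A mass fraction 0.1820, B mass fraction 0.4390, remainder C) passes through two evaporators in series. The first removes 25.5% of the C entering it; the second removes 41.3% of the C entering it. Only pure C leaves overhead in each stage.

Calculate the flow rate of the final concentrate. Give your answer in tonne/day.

C in feed = 603×0.379 = 228.54 tonne/day.
After stage 1: C left = (1−0.255)×228.54 = 170.26; stream total = 544.72 tonne/day.
After stage 2: C left = (1−0.413)×170.26 = 99.943; final concentrate = 474.41 tonne/day.

474.4 tonne/day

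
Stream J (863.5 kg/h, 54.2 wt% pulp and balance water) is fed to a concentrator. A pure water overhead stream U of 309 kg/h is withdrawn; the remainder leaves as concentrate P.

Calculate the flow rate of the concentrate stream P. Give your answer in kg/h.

Concentrate = 863.5 − 309 = 554.5 kg/h.

554.5 kg/h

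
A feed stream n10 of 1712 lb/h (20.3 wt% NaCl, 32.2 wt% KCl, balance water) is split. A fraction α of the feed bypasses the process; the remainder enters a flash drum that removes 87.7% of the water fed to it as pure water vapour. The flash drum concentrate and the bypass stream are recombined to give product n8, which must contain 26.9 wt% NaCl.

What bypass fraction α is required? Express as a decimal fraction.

All 1712×0.203 = 347.54 lb/h of NaCl reaches n8, so n8 = 347.54/0.269 = 1292 lb/h and vapour = 420.04 lb/h.
The evaporator receives (1−α)·1712 of feed at 0.475 water and removes 0.877 of that water:
0.877×0.475×(1−α)×1712 = 420.04
(1−α) = 420.04/713.18 = 0.5890;  α = 0.4110.

0.411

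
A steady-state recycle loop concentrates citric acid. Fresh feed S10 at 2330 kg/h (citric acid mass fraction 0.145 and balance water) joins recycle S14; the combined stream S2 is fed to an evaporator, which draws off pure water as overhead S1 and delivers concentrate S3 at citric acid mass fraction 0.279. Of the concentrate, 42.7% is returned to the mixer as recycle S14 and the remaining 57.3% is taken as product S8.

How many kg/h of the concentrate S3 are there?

2113 kg/h

Overall citric acid balance (none leaves overhead): citric acid in fresh feed = citric acid in product, i.e. 2330×0.145 = (1−0.427)·S3·0.279.
S3 = 337.85/(0.279×0.573) = 2113.3 kg/h.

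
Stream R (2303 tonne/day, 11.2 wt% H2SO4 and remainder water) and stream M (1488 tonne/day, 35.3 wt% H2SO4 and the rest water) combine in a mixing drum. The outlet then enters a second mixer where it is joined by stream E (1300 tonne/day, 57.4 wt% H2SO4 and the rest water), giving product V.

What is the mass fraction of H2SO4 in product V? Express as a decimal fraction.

0.300

Overall, product flow = 5091 tonne/day.
H2SO4 in = 2303×0.112 + 1488×0.353 + 1300×0.574 = 1529.4 tonne/day.
H2SO4 fraction in V = 0.300.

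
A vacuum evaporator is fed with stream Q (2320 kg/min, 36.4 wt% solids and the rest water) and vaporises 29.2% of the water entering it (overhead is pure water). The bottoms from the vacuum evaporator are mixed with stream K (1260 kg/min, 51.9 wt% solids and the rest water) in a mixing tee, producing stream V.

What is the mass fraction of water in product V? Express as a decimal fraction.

Vapour removed = 0.292×0.636×2320 = 430.85 kg/min; concentrate = 1889.1 kg/min.
water reaching the mixer = 1044.7 (from concentrate) + 1260×0.481 = 1650.7 kg/min.
Product flow = 1889.1 + 1260 = 3149.1 kg/min; water fraction = 0.524.

0.524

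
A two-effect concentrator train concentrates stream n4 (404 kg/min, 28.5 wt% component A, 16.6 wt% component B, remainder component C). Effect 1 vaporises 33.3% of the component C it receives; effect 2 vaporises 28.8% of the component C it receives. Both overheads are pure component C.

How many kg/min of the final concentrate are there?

287.5 kg/min

component C in feed = 404×0.549 = 221.8 kg/min.
After stage 1: component C left = (1−0.333)×221.8 = 147.94; stream total = 330.14 kg/min.
After stage 2: component C left = (1−0.288)×147.94 = 105.33; final concentrate = 287.54 kg/min.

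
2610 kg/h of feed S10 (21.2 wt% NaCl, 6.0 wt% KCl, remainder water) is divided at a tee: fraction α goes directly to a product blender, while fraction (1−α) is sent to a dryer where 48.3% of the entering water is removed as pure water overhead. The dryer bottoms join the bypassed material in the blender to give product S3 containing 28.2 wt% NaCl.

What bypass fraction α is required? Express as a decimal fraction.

All 2610×0.212 = 553.32 kg/h of NaCl reaches S3, so S3 = 553.32/0.282 = 1962.1 kg/h and vapour = 647.87 kg/h.
The evaporator receives (1−α)·2610 of feed at 0.728 water and removes 0.483 of that water:
0.483×0.728×(1−α)×2610 = 647.87
(1−α) = 647.87/917.74 = 0.7059;  α = 0.2941.

0.294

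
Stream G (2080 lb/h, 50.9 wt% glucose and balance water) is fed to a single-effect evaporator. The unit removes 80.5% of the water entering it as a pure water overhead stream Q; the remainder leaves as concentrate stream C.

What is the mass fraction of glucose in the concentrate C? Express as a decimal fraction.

0.842

glucose is not removed: 2080×0.509 = 1058.7 lb/h of glucose enters C.
water entering = 2080×0.491 = 1021.3 lb/h; overhead removed = 0.805×1021.3 = 822.13 lb/h.
Concentrate = 2080 − 822.13 = 1257.9 lb/h.
Mass fraction = 1058.7/1257.9 = 0.842.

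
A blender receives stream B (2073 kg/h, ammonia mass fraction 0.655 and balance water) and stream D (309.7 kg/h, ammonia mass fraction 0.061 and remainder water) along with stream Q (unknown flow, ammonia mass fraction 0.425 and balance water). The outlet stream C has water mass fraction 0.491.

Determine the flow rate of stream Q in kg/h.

Let Q be the unknown flow. Total out = 2382.7 + Q.
water balance: 1006 + 0.575·Q = 0.491·(2382.7 + Q)
(0.575 − 0.491)·Q = 0.491×2382.7 − 1006 = 163.91
Q = 163.91 / 0.084 = 1951.3 kg/h

1951 kg/h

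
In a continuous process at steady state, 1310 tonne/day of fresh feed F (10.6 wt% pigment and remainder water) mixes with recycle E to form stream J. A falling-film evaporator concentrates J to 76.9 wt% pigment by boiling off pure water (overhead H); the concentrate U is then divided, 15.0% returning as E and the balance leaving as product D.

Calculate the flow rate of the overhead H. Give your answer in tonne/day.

Overall pigment balance (none leaves overhead): pigment in fresh feed = pigment in product, i.e. 1310×0.106 = (1−0.150)·U·0.769.
U = 138.86/(0.769×0.850) = 212.44 tonne/day.
Recycle E = 0.150×212.44 = 31.866 tonne/day.
Combined feed J = 1310 + 31.866 = 1341.9 tonne/day.
Overhead H = J − U = 1341.9 − 212.44 = 1129.4 tonne/day.

1129 tonne/day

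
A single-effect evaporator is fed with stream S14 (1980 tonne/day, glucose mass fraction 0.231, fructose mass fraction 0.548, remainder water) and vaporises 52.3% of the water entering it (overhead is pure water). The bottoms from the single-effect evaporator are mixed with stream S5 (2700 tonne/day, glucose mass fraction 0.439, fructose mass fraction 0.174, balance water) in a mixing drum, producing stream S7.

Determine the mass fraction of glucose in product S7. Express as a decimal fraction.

Vapour removed = 0.523×0.221×1980 = 228.85 tonne/day; concentrate = 1751.1 tonne/day.
glucose reaching the mixer = 457.38 (from concentrate) + 2700×0.439 = 1642.7 tonne/day.
Product flow = 1751.1 + 2700 = 4451.1 tonne/day; glucose fraction = 0.369.

0.369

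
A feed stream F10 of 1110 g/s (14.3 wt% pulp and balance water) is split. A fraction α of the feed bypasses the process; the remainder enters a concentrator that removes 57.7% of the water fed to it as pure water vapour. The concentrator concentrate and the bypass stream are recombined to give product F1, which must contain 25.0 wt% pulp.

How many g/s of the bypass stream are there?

All 1110×0.143 = 158.73 g/s of pulp reaches F1, so F1 = 158.73/0.250 = 634.92 g/s and vapour = 475.08 g/s.
The evaporator receives (1−α)·1110 of feed at 0.857 water and removes 0.577 of that water:
0.577×0.857×(1−α)×1110 = 475.08
(1−α) = 475.08/548.88 = 0.8655;  α = 0.1345.
Bypass flow = 0.1345×1110 = 149.25 g/s.

149.3 g/s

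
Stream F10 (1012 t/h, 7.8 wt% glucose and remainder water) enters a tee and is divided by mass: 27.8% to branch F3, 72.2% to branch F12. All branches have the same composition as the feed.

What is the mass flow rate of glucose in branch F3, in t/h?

21.94 t/h

Branch F3 total = 0.278×1012 = 281.34 t/h.
glucose in F3 = 0.078×281.34 = 21.944 t/h.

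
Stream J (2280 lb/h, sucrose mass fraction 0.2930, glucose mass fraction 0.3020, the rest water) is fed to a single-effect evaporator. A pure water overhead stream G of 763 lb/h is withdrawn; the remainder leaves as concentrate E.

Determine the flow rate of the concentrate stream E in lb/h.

1517 lb/h

Concentrate = 2280 − 763 = 1517 lb/h.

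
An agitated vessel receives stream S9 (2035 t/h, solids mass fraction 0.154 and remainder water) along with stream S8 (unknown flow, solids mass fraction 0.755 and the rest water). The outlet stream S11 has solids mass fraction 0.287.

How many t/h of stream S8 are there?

578.3 t/h

Let S8 be the unknown flow. Total out = 2035 + S8.
solids balance: 313.39 + 0.755·S8 = 0.287·(2035 + S8)
(0.755 − 0.287)·S8 = 0.287×2035 − 313.39 = 270.65
S8 = 270.65 / 0.468 = 578.32 t/h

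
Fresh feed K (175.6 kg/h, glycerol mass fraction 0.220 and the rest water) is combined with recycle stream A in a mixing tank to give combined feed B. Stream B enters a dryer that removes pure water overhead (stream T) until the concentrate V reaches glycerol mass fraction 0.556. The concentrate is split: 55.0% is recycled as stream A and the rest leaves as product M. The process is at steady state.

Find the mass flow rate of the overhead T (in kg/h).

106.1 kg/h

Overall glycerol balance (none leaves overhead): glycerol in fresh feed = glycerol in product, i.e. 175.6×0.220 = (1−0.550)·V·0.556.
V = 38.632/(0.556×0.450) = 154.4 kg/h.
Recycle A = 0.550×154.4 = 84.922 kg/h.
Combined feed B = 175.6 + 84.922 = 260.52 kg/h.
Overhead T = B − V = 260.52 − 154.4 = 106.12 kg/h.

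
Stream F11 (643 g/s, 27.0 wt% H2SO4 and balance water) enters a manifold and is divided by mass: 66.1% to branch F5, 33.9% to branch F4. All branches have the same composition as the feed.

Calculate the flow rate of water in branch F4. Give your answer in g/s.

159.1 g/s

Branch F4 total = 0.339×643 = 217.98 g/s.
water in F4 = 0.730×217.98 = 159.12 g/s.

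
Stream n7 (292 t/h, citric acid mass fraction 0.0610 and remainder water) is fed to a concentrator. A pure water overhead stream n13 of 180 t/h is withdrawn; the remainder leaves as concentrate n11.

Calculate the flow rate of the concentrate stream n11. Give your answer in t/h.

112 t/h

Concentrate = 292 − 180 = 112 t/h.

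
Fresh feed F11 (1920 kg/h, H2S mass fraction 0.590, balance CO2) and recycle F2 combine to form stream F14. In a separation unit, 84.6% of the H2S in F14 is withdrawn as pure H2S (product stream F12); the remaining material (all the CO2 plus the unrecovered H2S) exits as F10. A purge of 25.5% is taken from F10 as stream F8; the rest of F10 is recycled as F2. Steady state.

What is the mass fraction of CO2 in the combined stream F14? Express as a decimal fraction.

CO2 enters only via F11 and leaves only via the purge: 1920×0.410 = 0.255×(CO2 in F10), and the separation unit passes all CO2, so CO2 in F14 = CO2 in F10 = 3087.1 kg/h.
H2S in F14: m_A = 1920×0.590 + (1−0.255)·(1−0.846)·m_A, so m_A = 1132.8/0.8853 = 1279.6 kg/h.
F14 = 1279.6 + 3087.1 = 4366.7 kg/h.
CO2 fraction in F14 = 3087.1/4366.7 = 0.707.

0.707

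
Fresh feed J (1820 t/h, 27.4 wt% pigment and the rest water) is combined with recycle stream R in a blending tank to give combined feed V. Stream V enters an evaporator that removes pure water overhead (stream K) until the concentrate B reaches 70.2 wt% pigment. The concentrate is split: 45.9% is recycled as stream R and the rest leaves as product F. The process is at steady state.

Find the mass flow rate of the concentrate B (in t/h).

Overall pigment balance (none leaves overhead): pigment in fresh feed = pigment in product, i.e. 1820×0.274 = (1−0.459)·B·0.702.
B = 498.68/(0.702×0.541) = 1313.1 t/h.

1313 t/h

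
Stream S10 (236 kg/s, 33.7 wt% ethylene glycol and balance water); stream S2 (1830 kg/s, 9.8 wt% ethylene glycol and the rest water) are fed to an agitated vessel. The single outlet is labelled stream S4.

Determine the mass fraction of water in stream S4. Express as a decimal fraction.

0.875

Total flow out = 236 + 1830 = 2066 kg/s.
water in = 236×0.663 + 1830×0.902 = 1807.1 kg/s.
water mass fraction in S4 = 1807.1/2066 = 0.875.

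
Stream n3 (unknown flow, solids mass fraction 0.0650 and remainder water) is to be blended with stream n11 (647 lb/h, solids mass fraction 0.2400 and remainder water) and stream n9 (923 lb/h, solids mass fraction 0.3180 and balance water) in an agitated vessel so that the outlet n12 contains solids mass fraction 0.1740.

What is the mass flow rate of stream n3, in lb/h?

Let n3 be the unknown flow. Total out = 1570 + n3.
solids balance: 448.79 + 0.065·n3 = 0.174·(1570 + n3)
(0.065 − 0.174)·n3 = 0.174×1570 − 448.79 = -175.61
n3 = -175.61 / -0.109 = 1611.1 lb/h

1611 lb/h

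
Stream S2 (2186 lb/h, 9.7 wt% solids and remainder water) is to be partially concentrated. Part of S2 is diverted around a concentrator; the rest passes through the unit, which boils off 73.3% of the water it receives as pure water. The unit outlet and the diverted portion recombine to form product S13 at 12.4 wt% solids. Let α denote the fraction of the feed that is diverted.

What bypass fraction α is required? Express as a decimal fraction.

All 2186×0.097 = 212.04 lb/h of solids reaches S13, so S13 = 212.04/0.124 = 1710 lb/h and vapour = 475.98 lb/h.
The evaporator receives (1−α)·2186 of feed at 0.903 water and removes 0.733 of that water:
0.733×0.903×(1−α)×2186 = 475.98
(1−α) = 475.98/1446.9 = 0.3290;  α = 0.6710.

0.671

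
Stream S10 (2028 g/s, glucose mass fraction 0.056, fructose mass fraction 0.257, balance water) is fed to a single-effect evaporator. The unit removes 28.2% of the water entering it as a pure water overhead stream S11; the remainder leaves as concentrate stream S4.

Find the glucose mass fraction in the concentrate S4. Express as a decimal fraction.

glucose is not removed: 2028×0.056 = 113.57 g/s of glucose enters S4.
water entering = 2028×0.687 = 1393.2 g/s; overhead removed = 0.282×1393.2 = 392.89 g/s.
Concentrate = 2028 − 392.89 = 1635.1 g/s.
Mass fraction = 113.57/1635.1 = 0.069.

0.069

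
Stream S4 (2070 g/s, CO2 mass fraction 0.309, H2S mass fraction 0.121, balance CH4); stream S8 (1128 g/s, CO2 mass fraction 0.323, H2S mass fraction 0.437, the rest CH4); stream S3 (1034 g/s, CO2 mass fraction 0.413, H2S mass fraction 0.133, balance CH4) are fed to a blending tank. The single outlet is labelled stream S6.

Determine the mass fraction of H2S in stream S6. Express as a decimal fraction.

Total flow out = 2070 + 1128 + 1034 = 4232 g/s.
H2S in = 2070×0.121 + 1128×0.437 + 1034×0.133 = 880.93 g/s.
H2S mass fraction in S6 = 880.93/4232 = 0.208.

0.208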